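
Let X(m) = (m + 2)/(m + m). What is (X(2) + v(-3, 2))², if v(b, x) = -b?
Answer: 16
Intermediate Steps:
X(m) = (2 + m)/(2*m) (X(m) = (2 + m)/((2*m)) = (2 + m)*(1/(2*m)) = (2 + m)/(2*m))
(X(2) + v(-3, 2))² = ((½)*(2 + 2)/2 - 1*(-3))² = ((½)*(½)*4 + 3)² = (1 + 3)² = 4² = 16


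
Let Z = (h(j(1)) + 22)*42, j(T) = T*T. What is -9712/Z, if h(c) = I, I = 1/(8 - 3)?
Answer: -24280/2331 ≈ -10.416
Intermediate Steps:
j(T) = T**2
I = 1/5 ≈ 0.20000
h(c) = 1/5
Z = 4662/5 (Z = (1/5 + 22)*42 = (111/5)*42 = 4662/5 ≈ 932.40)
-9712/Z = -9712/4662/5 = -9712*5/4662 = -24280/2331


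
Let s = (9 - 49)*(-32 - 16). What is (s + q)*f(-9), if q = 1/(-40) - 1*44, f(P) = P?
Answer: -675351/40 ≈ -16884.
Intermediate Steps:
s = 1920 (s = -40*(-48) = 1920)
q = -1761/40 (q = -1/40 - 44 = -1761/40 ≈ -44.025)
(s + q)*f(-9) = (1920 - 1761/40)*(-9) = (75039/40)*(-9) = -675351/40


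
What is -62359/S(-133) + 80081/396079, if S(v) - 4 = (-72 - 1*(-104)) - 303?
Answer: 24720471988/105753093 ≈ 233.76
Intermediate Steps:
S(v) = -267 (S(v) = 4 + ((-72 - 1*(-104)) - 303) = 4 + ((-72 + 104) - 303) = 4 + (32 - 303) = 4 - 271 = -267)
-62359/S(-133) + 80081/396079 = -62359/(-267) + 80081/396079 = -62359*(-1/267) + 80081*(1/396079) = 62359/267 + 80081/396079 = 24720471988/105753093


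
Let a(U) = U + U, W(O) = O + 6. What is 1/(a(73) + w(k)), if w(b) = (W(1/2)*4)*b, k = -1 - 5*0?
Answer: 1/120 ≈ 0.0083333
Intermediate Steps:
W(O) = 6 + O
k = -1 (k = -1 + 0 = -1)
w(b) = 26*b (w(b) = ((6 + 1/2)*4)*b = ((6 + ½)*4)*b = ((13/2)*4)*b = 26*b)
a(U) = 2*U
1/(a(73) + w(k)) = 1/(2*73 + 26*(-1)) = 1/(146 - 26) = 1/120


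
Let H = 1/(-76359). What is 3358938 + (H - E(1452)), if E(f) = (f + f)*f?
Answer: -65490823531/76359 ≈ -8.5767e+5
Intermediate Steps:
E(f) = 2*f² (E(f) = (2*f)*f = 2*f²)
H = -1/76359 ≈ -1.3096e-5
3358938 + (H - E(1452)) = 3358938 + (-1/76359 - 2*1452²) = 3358938 + (-1/76359 - 2*2108304) = 3358938 + (-1/76359 - 1*4216608) = 3358938 + (-1/76359 - 4216608) = 3358938 - 321975970273/76359 = -65490823531/76359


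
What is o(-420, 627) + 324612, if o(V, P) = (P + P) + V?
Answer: 325446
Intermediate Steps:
o(V, P) = V + 2*P (o(V, P) = 2*P + V = V + 2*P)
o(-420, 627) + 324612 = (-420 + 2*627) + 324612 = (-420 + 1254) + 324612 = 834 + 324612 = 325446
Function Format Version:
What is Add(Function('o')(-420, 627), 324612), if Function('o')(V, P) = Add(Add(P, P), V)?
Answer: 325446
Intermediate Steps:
Function('o')(V, P) = Add(V, Mul(2, P)) (Function('o')(V, P) = Add(Mul(2, P), V) = Add(V, Mul(2, P)))
Add(Function('o')(-420, 627), 324612) = Add(Add(-420, Mul(2, 627)), 324612) = Add(Add(-420, 1254), 324612) = Add(834, 324612) = 325446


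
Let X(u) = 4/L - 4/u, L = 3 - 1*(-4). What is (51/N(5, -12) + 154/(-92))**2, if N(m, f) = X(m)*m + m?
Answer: 22857961/171396 ≈ 133.36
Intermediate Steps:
L = 7 (L = 3 + 4 = 7)
X(u) = 4/7 - 4/u
N(m, f) = m + m*(4/7 - 4/m) (N(m, f) = (4/7 - 4/m)*m + m = m*(4/7 - 4/m) + m = m + m*(4/7 - 4/m))
(51/N(5, -12) + 154/(-92))**2 = (51/(-4 + (11/7)*5) + 154/(-92))**2 = (51/(-4 + 55/7) + 154*(-1/92))**2 = (51/(27/7) - 77/46)**2 = (51*(7/27) - 77/46)**2 = (119/9 - 77/46)**2 = (4781/414)**2 = 22857961/171396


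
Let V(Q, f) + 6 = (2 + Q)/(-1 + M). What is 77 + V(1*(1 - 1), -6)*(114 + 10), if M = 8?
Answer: -4421/7 ≈ -631.57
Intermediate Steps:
V(Q, f) = -40/7 + Q/7 (V(Q, f) = -6 + (2 + Q)/(-1 + 8) = -6 + (2 + Q)/7 = -6 + (2 + Q)*(⅐) = -6 + (2/7 + Q/7) = -40/7 + Q/7)
77 + V(1*(1 - 1), -6)*(114 + 10) = 77 + (-40/7 + (1*(1 - 1))/7)*(114 + 10) = 77 + (-40/7 + (1*0)/7)*124 = 77 + (-40/7 + (⅐)*0)*124 = 77 + (-40/7 + 0)*124 = 77 - 40/7*124 = 77 - 4960/7 = -4421/7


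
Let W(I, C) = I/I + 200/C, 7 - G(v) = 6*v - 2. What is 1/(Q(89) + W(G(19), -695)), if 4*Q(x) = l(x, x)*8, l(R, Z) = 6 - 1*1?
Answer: 139/1489 ≈ 0.093351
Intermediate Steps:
G(v) = 9 - 6*v (G(v) = 7 - (6*v - 2) = 7 - (-2 + 6*v) = 7 + (2 - 6*v) = 9 - 6*v)
l(R, Z) = 5 (l(R, Z) = 6 - 1 = 5)
W(I, C) = 1 + 200/C
Q(x) = 10 (Q(x) = (5*8)/4 = (¼)*40 = 10)
1/(Q(89) + W(G(19), -695)) = 1/(10 + (200 - 695)/(-695)) = 1/(10 - 1/695*(-495)) = 1/(10 + 99/139) = 1/(1489/139) = 139/1489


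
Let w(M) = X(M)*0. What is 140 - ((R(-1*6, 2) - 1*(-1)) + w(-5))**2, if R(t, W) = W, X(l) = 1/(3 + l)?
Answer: 131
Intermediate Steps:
w(M) = 0 (w(M) = 0/(3 + M) = 0)
140 - ((R(-1*6, 2) - 1*(-1)) + w(-5))**2 = 140 - ((2 - 1*(-1)) + 0)**2 = 140 - ((2 + 1) + 0)**2 = 140 - (3 + 0)**2 = 140 - 1*3**2 = 140 - 1*9 = 140 - 9 = 131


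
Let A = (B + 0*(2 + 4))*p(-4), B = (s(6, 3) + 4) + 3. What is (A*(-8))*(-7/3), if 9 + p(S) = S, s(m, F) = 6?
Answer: -9464/3 ≈ -3154.7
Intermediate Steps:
B = 13 (B = (6 + 4) + 3 = 10 + 3 = 13)
p(S) = -9 + S
A = -169 (A = (13 + 0*(2 + 4))*(-9 - 4) = (13 + 0*6)*(-13) = (13 + 0)*(-13) = 13*(-13) = -169)
(A*(-8))*(-7/3) = (-169*(-8))*(-7/3) = 1352*(-7*⅓) = 1352*(-7/3) = -9464/3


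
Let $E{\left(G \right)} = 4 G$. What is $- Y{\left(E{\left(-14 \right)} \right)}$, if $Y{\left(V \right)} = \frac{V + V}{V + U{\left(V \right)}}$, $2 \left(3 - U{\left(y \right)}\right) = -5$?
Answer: $- \frac{224}{101} \approx -2.2178$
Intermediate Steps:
$U{\left(y \right)} = \frac{11}{2}$ ($U{\left(y \right)} = 3 - - \frac{5}{2} = 3 + \frac{5}{2} = \frac{11}{2}$)
$Y{\left(V \right)} = \frac{2 V}{\frac{11}{2} + V}$ ($Y{\left(V \right)} = \frac{V + V}{V + \frac{11}{2}} = \frac{2 V}{\frac{11}{2} + V}$)
$- Y{\left(E{\left(-14 \right)} \right)} = - \frac{4 \cdot 4 \left(-14\right)}{11 + 2 \cdot 4 \left(-14\right)} = - \frac{4 \left(-56\right)}{11 + 2 \left(-56\right)} = - \frac{4 \left(-56\right)}{11 - 112} = - \frac{4 \left(-56\right)}{-101} = - \frac{4 \left(-56\right) \left(-1\right)}{101} = \left(-1\right) \frac{224}{101} = - \frac{224}{101}$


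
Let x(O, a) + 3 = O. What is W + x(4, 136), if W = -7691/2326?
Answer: -5365/2326 ≈ -2.3065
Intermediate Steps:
x(O, a) = -3 + O
W = -7691/2326 (W = -7691*1/2326 = -7691/2326 ≈ -3.3065)
W + x(4, 136) = -7691/2326 + (-3 + 4) = -7691/2326 + 1 = -5365/2326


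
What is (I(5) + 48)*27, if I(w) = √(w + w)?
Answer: 1296 + 27*√10 ≈ 1381.4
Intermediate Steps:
I(w) = √2*√w (I(w) = √(2*w) = √2*√w)
(I(5) + 48)*27 = (√2*√5 + 48)*27 = (√10 + 48)*27 = (48 + √10)*27 = 1296 + 27*√10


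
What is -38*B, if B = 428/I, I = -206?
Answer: 8132/103 ≈ 78.951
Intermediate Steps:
B = -214/103 (B = 428/(-206) = 428*(-1/206) = -214/103 ≈ -2.0777)
-38*B = -38*(-214/103) = 8132/103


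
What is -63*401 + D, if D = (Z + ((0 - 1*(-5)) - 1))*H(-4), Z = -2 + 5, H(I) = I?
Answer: -25291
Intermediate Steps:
Z = 3
D = -28 (D = (3 + ((0 - 1*(-5)) - 1))*(-4) = (3 + ((0 + 5) - 1))*(-4) = (3 + (5 - 1))*(-4) = (3 + 4)*(-4) = 7*(-4) = -28)
-63*401 + D = -63*401 - 28 = -25263 - 28 = -25291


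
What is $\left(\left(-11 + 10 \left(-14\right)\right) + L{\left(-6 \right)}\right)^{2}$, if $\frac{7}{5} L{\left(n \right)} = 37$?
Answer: $\frac{760384}{49} \approx 15518.0$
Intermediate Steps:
$L{\left(n \right)} = \frac{185}{7}$ ($L{\left(n \right)} = \frac{5}{7} \cdot 37 = \frac{185}{7}$)
$\left(\left(-11 + 10 \left(-14\right)\right) + L{\left(-6 \right)}\right)^{2} = \left(\left(-11 + 10 \left(-14\right)\right) + \frac{185}{7}\right)^{2} = \left(\left(-11 - 140\right) + \frac{185}{7}\right)^{2} = \left(-151 + \frac{185}{7}\right)^{2} = \left(- \frac{872}{7}\right)^{2} = \frac{760384}{49}$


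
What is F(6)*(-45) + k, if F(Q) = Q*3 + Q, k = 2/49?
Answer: -52918/49 ≈ -1080.0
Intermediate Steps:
k = 2/49 (k = 2*(1/49) = 2/49 ≈ 0.040816)
F(Q) = 4*Q (F(Q) = 3*Q + Q = 4*Q)
F(6)*(-45) + k = (4*6)*(-45) + 2/49 = 24*(-45) + 2/49 = -1080 + 2/49 = -52918/49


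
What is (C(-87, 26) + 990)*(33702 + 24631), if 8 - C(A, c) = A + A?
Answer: 68366276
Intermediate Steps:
C(A, c) = 8 - 2*A (C(A, c) = 8 - (A + A) = 8 - 2*A)
(C(-87, 26) + 990)*(33702 + 24631) = ((8 - 2*(-87)) + 990)*(33702 + 24631) = ((8 + 174) + 990)*58333 = (182 + 990)*58333 = 1172*58333 = 68366276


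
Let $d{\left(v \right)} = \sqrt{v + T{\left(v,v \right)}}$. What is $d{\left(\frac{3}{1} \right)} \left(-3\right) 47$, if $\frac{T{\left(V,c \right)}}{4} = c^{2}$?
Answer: $- 141 \sqrt{39} \approx -880.54$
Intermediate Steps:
$T{\left(V,c \right)} = 4 c^{2}$
$d{\left(v \right)} = \sqrt{v + 4 v^{2}}$
$d{\left(\frac{3}{1} \right)} \left(-3\right) 47 = \sqrt{\frac{3}{1} \left(1 + 4 \cdot \frac{3}{1}\right)} \left(-3\right) 47 = \sqrt{3 \cdot 1 \left(1 + 4 \cdot 3 \cdot 1\right)} \left(-3\right) 47 = \sqrt{3 \left(1 + 4 \cdot 3\right)} \left(-3\right) 47 = \sqrt{3 \left(1 + 12\right)} \left(-3\right) 47 = \sqrt{3 \cdot 13} \left(-3\right) 47 = \sqrt{39} \left(-3\right) 47 = - 3 \sqrt{39} \cdot 47 = - 141 \sqrt{39}$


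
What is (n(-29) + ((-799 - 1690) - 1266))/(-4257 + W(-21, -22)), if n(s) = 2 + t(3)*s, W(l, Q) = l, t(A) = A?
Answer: 640/713 ≈ 0.89762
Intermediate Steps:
n(s) = 2 + 3*s
(n(-29) + ((-799 - 1690) - 1266))/(-4257 + W(-21, -22)) = ((2 + 3*(-29)) + ((-799 - 1690) - 1266))/(-4257 - 21) = ((2 - 87) + (-2489 - 1266))/(-4278) = (-85 - 3755)*(-1/4278) = -3840*(-1/4278) = 640/713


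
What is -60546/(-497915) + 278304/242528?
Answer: 33491223/26389495 ≈ 1.2691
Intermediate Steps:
-60546/(-497915) + 278304/242528 = -60546*(-1/497915) + 278304*(1/242528) = 60546/497915 + 669/583 = 33491223/26389495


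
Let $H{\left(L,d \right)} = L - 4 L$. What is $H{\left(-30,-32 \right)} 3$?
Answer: $270$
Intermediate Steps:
$H{\left(L,d \right)} = - 3 L$
$H{\left(-30,-32 \right)} 3 = \left(-3\right) \left(-30\right) 3 = 90 \cdot 3 = 270$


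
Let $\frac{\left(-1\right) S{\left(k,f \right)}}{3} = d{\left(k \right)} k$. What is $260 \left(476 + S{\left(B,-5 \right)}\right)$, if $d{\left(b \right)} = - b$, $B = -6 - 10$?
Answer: $323440$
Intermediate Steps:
$B = -16$
$S{\left(k,f \right)} = 3 k^{2}$ ($S{\left(k,f \right)} = - 3 - k k = - 3 \left(- k^{2}\right) = 3 k^{2}$)
$260 \left(476 + S{\left(B,-5 \right)}\right) = 260 \left(476 + 3 \left(-16\right)^{2}\right) = 260 \left(476 + 3 \cdot 256\right) = 260 \left(476 + 768\right) = 260 \cdot 1244 = 323440$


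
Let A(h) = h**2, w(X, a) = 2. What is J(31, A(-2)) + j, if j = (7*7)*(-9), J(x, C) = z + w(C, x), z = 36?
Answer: -403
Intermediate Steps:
J(x, C) = 38 (J(x, C) = 36 + 2 = 38)
j = -441 (j = 49*(-9) = -441)
J(31, A(-2)) + j = 38 - 441 = -403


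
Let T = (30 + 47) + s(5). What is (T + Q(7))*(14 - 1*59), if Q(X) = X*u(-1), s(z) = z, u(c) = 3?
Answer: -4635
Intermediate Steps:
Q(X) = 3*X (Q(X) = X*3 = 3*X)
T = 82 (T = (30 + 47) + 5 = 77 + 5 = 82)
(T + Q(7))*(14 - 1*59) = (82 + 3*7)*(14 - 1*59) = (82 + 21)*(14 - 59) = 103*(-45) = -4635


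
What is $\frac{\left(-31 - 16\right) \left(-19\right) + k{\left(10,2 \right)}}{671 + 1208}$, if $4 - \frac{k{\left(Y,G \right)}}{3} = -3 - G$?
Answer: $\frac{920}{1879} \approx 0.48962$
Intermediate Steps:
$k{\left(Y,G \right)} = 21 + 3 G$ ($k{\left(Y,G \right)} = 12 - 3 \left(-3 - G\right) = 12 + \left(9 + 3 G\right) = 21 + 3 G$)
$\frac{\left(-31 - 16\right) \left(-19\right) + k{\left(10,2 \right)}}{671 + 1208} = \frac{\left(-31 - 16\right) \left(-19\right) + \left(21 + 3 \cdot 2\right)}{671 + 1208} = \frac{\left(-47\right) \left(-19\right) + \left(21 + 6\right)}{1879} = \left(893 + 27\right) \frac{1}{1879} = 920 \cdot \frac{1}{1879} = \frac{920}{1879}$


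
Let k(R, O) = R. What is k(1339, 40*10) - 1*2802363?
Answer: -2801024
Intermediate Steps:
k(1339, 40*10) - 1*2802363 = 1339 - 1*2802363 = 1339 - 2802363 = -2801024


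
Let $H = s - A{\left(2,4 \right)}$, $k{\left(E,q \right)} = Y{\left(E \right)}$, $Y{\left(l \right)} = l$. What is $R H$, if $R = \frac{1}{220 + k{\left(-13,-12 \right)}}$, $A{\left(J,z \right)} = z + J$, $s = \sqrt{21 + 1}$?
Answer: $- \frac{2}{69} + \frac{\sqrt{22}}{207} \approx -0.0063265$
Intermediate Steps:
$k{\left(E,q \right)} = E$
$s = \sqrt{22} \approx 4.6904$
$A{\left(J,z \right)} = J + z$
$R = \frac{1}{207}$ ($R = \frac{1}{220 - 13} = \frac{1}{207} \approx 0.0048309$)
$H = -6 + \sqrt{22}$ ($H = \sqrt{22} - \left(2 + 4\right) = \sqrt{22} - 6 = -6 + \sqrt{22} \approx -1.3096$)
$R H = \frac{-6 + \sqrt{22}}{207} = - \frac{2}{69} + \frac{\sqrt{22}}{207}$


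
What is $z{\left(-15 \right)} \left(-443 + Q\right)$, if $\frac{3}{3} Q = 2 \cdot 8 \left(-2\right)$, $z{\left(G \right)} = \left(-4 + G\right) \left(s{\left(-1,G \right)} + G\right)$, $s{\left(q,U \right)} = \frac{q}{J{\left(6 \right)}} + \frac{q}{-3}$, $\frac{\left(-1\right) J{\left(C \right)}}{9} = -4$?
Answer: $- \frac{4774225}{36} \approx -1.3262 \cdot 10^{5}$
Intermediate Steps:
$J{\left(C \right)} = 36$ ($J{\left(C \right)} = \left(-9\right) \left(-4\right) = 36$)
$s{\left(q,U \right)} = - \frac{11 q}{36}$ ($s{\left(q,U \right)} = \frac{q}{36} + \frac{q}{-3} = q \frac{1}{36} + q \left(- \frac{1}{3}\right) = \frac{q}{36} - \frac{q}{3} = - \frac{11 q}{36}$)
$z{\left(G \right)} = \left(-4 + G\right) \left(\frac{11}{36} + G\right)$ ($z{\left(G \right)} = \left(-4 + G\right) \left(\left(- \frac{11}{36}\right) \left(-1\right) + G\right) = \left(-4 + G\right) \left(\frac{11}{36} + G\right)$)
$Q = -32$ ($Q = 2 \cdot 8 \left(-2\right) = 16 \left(-2\right) = -32$)
$z{\left(-15 \right)} \left(-443 + Q\right) = \left(- \frac{11}{9} + \left(-15\right)^{2} - - \frac{665}{12}\right) \left(-443 - 32\right) = \left(- \frac{11}{9} + 225 + \frac{665}{12}\right) \left(-475\right) = \frac{10051}{36} \left(-475\right) = - \frac{4774225}{36}$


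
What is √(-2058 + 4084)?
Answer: √2026 ≈ 45.011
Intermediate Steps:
√(-2058 + 4084) = √2026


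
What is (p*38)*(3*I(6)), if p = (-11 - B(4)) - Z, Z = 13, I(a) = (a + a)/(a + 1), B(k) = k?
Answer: -5472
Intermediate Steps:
I(a) = 2*a/(1 + a) (I(a) = (2*a)/(1 + a) = 2*a/(1 + a))
p = -28 (p = (-11 - 1*4) - 1*13 = (-11 - 4) - 13 = -15 - 13 = -28)
(p*38)*(3*I(6)) = (-28*38)*(3*(2*6/(1 + 6))) = -3192*2*6/7 = -3192*2*6*(⅐) = -3192*12/7 = -1064*36/7 = -5472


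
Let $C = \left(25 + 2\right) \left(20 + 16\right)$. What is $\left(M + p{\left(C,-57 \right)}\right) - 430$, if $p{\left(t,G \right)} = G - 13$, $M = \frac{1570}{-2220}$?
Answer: $- \frac{111157}{222} \approx -500.71$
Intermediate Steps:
$C = 972$ ($C = 27 \cdot 36 = 972$)
$M = - \frac{157}{222}$ ($M = 1570 \left(- \frac{1}{2220}\right) = - \frac{157}{222} \approx -0.70721$)
$p{\left(t,G \right)} = -13 + G$ ($p{\left(t,G \right)} = G - 13 = -13 + G$)
$\left(M + p{\left(C,-57 \right)}\right) - 430 = \left(- \frac{157}{222} - 70\right) - 430 = - \frac{15697}{222} - 430 = - \frac{111157}{222}$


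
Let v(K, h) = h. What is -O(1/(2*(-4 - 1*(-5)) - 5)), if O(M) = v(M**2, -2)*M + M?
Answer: -1/3 ≈ -0.33333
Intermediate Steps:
O(M) = -M (O(M) = -2*M + M = -M)
-O(1/(2*(-4 - 1*(-5)) - 5)) = -(-1)/(2*(-4 - 1*(-5)) - 5) = -(-1)/(2*(-4 + 5) - 5) = -(-1)/(2*1 - 5) = -(-1)/(2 - 5) = -(-1)/(-3) = -(-1)*(-1)/3 = -1*1/3 = -1/3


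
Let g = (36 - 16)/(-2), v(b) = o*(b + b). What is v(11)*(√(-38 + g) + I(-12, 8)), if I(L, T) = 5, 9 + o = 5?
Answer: -440 - 352*I*√3 ≈ -440.0 - 609.68*I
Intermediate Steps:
o = -4 (o = -9 + 5 = -4)
v(b) = -8*b (v(b) = -4*(b + b) = -8*b)
g = -10 (g = 20*(-½) = -10)
v(11)*(√(-38 + g) + I(-12, 8)) = (-8*11)*(√(-38 - 10) + 5) = -88*(√(-48) + 5) = -88*(4*I*√3 + 5) = -88*(5 + 4*I*√3) = -440 - 352*I*√3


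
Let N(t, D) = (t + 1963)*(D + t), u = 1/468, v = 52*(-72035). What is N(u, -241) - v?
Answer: 716808754585/219024 ≈ 3.2727e+6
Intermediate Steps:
v = -3745820
u = 1/468 ≈ 0.0021368
N(t, D) = (1963 + t)*(D + t)
N(u, -241) - v = ((1/468)**2 + 1963*(-241) + 1963*(1/468) - 241*1/468) - 1*(-3745820) = (1/219024 - 473083 + 151/36 - 241/468) + 3745820 = -103615725095/219024 + 3745820 = 716808754585/219024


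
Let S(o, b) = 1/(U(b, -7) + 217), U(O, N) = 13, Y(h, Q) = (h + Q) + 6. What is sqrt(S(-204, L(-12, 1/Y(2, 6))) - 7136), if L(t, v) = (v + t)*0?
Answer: I*sqrt(377494170)/230 ≈ 84.475*I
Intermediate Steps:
Y(h, Q) = 6 + Q + h (Y(h, Q) = (Q + h) + 6 = 6 + Q + h)
L(t, v) = 0 (L(t, v) = (t + v)*0 = 0)
S(o, b) = 1/230 (S(o, b) = 1/(13 + 217) = 1/230)
sqrt(S(-204, L(-12, 1/Y(2, 6))) - 7136) = sqrt(1/230 - 7136) = sqrt(-1641279/230) = I*sqrt(377494170)/230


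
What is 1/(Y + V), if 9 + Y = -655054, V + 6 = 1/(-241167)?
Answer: -241167/157981025524 ≈ -1.5266e-6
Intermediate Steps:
V = -1447003/241167 (V = -6 + 1/(-241167) = -6 - 1/241167 = -1447003/241167 ≈ -6.0000)
Y = -655063 (Y = -9 - 655054 = -655063)
1/(Y + V) = 1/(-655063 - 1447003/241167) = 1/(-157981025524/241167) = -241167/157981025524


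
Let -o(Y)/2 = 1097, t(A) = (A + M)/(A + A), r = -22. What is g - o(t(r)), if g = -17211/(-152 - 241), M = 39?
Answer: 293151/131 ≈ 2237.8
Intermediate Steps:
t(A) = (39 + A)/(2*A) (t(A) = (A + 39)/(A + A) = (39 + A)/((2*A)) = (39 + A)*(1/(2*A)) = (39 + A)/(2*A))
o(Y) = -2194 (o(Y) = -2*1097 = -2194)
g = 5737/131 (g = -17211/(-393) = -17211*(-1/393) = 5737/131 ≈ 43.794)
g - o(t(r)) = 5737/131 - 1*(-2194) = 5737/131 + 2194 = 293151/131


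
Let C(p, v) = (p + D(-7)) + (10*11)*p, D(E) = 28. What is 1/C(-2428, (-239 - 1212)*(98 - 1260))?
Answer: -1/269480 ≈ -3.7109e-6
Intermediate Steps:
C(p, v) = 28 + 111*p (C(p, v) = (p + 28) + (10*11)*p = (28 + p) + 110*p = 28 + 111*p)
1/C(-2428, (-239 - 1212)*(98 - 1260)) = 1/(28 + 111*(-2428)) = 1/(28 - 269508) = 1/(-269480) = -1/269480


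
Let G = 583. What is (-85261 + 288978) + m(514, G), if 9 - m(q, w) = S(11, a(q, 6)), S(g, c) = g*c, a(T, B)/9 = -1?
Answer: 203825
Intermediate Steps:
a(T, B) = -9 (a(T, B) = 9*(-1) = -9)
S(g, c) = c*g
m(q, w) = 108 (m(q, w) = 9 - (-9)*11 = 9 - 1*(-99) = 9 + 99 = 108)
(-85261 + 288978) + m(514, G) = (-85261 + 288978) + 108 = 203717 + 108 = 203825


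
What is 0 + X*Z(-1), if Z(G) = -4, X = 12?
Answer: -48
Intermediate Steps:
0 + X*Z(-1) = 0 + 12*(-4) = 0 - 48 = -48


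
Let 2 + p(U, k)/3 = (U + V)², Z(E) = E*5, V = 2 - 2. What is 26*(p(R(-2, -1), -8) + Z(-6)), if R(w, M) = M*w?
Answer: -624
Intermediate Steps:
V = 0
Z(E) = 5*E
p(U, k) = -6 + 3*U² (p(U, k) = -6 + 3*(U + 0)² = -6 + 3*U²)
26*(p(R(-2, -1), -8) + Z(-6)) = 26*((-6 + 3*(-1*(-2))²) + 5*(-6)) = 26*((-6 + 3*2²) - 30) = 26*((-6 + 3*4) - 30) = 26*((-6 + 12) - 30) = 26*(6 - 30) = 26*(-24) = -624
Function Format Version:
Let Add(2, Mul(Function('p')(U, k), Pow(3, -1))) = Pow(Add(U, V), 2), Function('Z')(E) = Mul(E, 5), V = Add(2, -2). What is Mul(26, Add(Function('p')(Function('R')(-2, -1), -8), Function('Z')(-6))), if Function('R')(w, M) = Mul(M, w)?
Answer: -624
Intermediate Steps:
V = 0
Function('Z')(E) = Mul(5, E)
Function('p')(U, k) = Add(-6, Mul(3, Pow(U, 2))) (Function('p')(U, k) = Add(-6, Mul(3, Pow(Add(U, 0), 2))) = Add(-6, Mul(3, Pow(U, 2))))
Mul(26, Add(Function('p')(Function('R')(-2, -1), -8), Function('Z')(-6))) = Mul(26, Add(Add(-6, Mul(3, Pow(Mul(-1, -2), 2))), Mul(5, -6))) = Mul(26, Add(Add(-6, Mul(3, Pow(2, 2))), -30)) = Mul(26, Add(Add(-6, Mul(3, 4)), -30)) = Mul(26, Add(Add(-6, 12), -30)) = Mul(26, Add(6, -30)) = Mul(26, -24) = -624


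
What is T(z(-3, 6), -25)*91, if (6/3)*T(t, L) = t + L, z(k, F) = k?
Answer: -1274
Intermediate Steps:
T(t, L) = L/2 + t/2 (T(t, L) = (t + L)/2 = (L + t)/2 = L/2 + t/2)
T(z(-3, 6), -25)*91 = ((½)*(-25) + (½)*(-3))*91 = (-25/2 - 3/2)*91 = -14*91 = -1274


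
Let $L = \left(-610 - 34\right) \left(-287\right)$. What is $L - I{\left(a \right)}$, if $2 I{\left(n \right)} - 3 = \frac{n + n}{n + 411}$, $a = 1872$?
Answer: $\frac{281304685}{1522} \approx 1.8483 \cdot 10^{5}$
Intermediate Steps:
$I{\left(n \right)} = \frac{3}{2} + \frac{n}{411 + n}$ ($I{\left(n \right)} = \frac{3}{2} + \frac{\left(n + n\right) \frac{1}{n + 411}}{2} = \frac{3}{2} + \frac{2 n \frac{1}{411 + n}}{2} = \frac{3}{2} + \frac{n}{411 + n}$)
$L = 184828$ ($L = \left(-644\right) \left(-287\right) = 184828$)
$L - I{\left(a \right)} = 184828 - \frac{1233 + 5 \cdot 1872}{2 \left(411 + 1872\right)} = 184828 - \frac{1233 + 9360}{2 \cdot 2283} = 184828 - \frac{1}{2} \cdot \frac{1}{2283} \cdot 10593 = 184828 - \frac{3531}{1522} = \frac{281304685}{1522}$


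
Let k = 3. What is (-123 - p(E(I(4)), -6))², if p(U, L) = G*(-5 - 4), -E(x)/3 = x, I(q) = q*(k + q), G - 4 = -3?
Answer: 12996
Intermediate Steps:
G = 1 (G = 4 - 3 = 1)
I(q) = q*(3 + q)
E(x) = -3*x
p(U, L) = -9 (p(U, L) = 1*(-5 - 4) = 1*(-9) = -9)
(-123 - p(E(I(4)), -6))² = (-123 - 1*(-9))² = (-123 + 9)² = (-114)² = 12996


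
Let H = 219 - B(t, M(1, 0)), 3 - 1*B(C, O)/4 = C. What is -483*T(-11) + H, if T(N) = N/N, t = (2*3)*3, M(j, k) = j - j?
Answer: -204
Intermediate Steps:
M(j, k) = 0
t = 18 (t = 6*3 = 18)
B(C, O) = 12 - 4*C
T(N) = 1
H = 279 (H = 219 - (12 - 4*18) = 219 - (12 - 72) = 219 - 1*(-60) = 219 + 60 = 279)
-483*T(-11) + H = -483*1 + 279 = -483 + 279 = -204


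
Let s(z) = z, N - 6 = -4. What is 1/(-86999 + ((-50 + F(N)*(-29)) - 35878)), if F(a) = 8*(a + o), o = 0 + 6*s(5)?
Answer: -1/130351 ≈ -7.6716e-6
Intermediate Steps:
N = 2 (N = 6 - 4 = 2)
o = 30 (o = 0 + 6*5 = 0 + 30 = 30)
F(a) = 240 + 8*a (F(a) = 8*(a + 30) = 8*(30 + a) = 240 + 8*a)
1/(-86999 + ((-50 + F(N)*(-29)) - 35878)) = 1/(-86999 + ((-50 + (240 + 8*2)*(-29)) - 35878)) = 1/(-86999 + ((-50 + (240 + 16)*(-29)) - 35878)) = 1/(-86999 + ((-50 + 256*(-29)) - 35878)) = 1/(-86999 + ((-50 - 7424) - 35878)) = 1/(-86999 + (-7474 - 35878)) = 1/(-86999 - 43352) = 1/(-130351) = -1/130351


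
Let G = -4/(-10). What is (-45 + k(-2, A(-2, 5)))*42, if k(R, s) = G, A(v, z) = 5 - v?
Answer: -9366/5 ≈ -1873.2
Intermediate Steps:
G = 2/5 (G = -4*(-1/10) = 2/5 ≈ 0.40000)
k(R, s) = 2/5
(-45 + k(-2, A(-2, 5)))*42 = (-45 + 2/5)*42 = -223/5*42 = -9366/5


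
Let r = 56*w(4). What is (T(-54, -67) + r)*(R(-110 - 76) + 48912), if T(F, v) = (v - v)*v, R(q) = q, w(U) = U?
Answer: 10914624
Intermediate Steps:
r = 224 (r = 56*4 = 224)
T(F, v) = 0 (T(F, v) = 0*v = 0)
(T(-54, -67) + r)*(R(-110 - 76) + 48912) = (0 + 224)*((-110 - 76) + 48912) = 224*(-186 + 48912) = 224*48726 = 10914624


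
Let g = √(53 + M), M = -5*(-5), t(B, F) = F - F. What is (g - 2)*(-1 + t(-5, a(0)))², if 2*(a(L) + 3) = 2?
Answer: -2 + √78 ≈ 6.8318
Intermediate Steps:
a(L) = -2 (a(L) = -3 + (½)*2 = -3 + 1 = -2)
t(B, F) = 0
M = 25
g = √78 (g = √(53 + 25) = √78 ≈ 8.8318)
(g - 2)*(-1 + t(-5, a(0)))² = (√78 - 2)*(-1 + 0)² = (-2 + √78)*(-1)² = (-2 + √78)*1 = -2 + √78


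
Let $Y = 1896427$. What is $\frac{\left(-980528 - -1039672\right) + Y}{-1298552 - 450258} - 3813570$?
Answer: $- \frac{6669211307271}{1748810} \approx -3.8136 \cdot 10^{6}$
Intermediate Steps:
$\frac{\left(-980528 - -1039672\right) + Y}{-1298552 - 450258} - 3813570 = \frac{\left(-980528 - -1039672\right) + 1896427}{-1298552 - 450258} - 3813570 = \frac{\left(-980528 + 1039672\right) + 1896427}{-1748810} - 3813570 = \left(59144 + 1896427\right) \left(- \frac{1}{1748810}\right) - 3813570 = 1955571 \left(- \frac{1}{1748810}\right) - 3813570 = - \frac{1955571}{1748810} - 3813570 = - \frac{6669211307271}{1748810}$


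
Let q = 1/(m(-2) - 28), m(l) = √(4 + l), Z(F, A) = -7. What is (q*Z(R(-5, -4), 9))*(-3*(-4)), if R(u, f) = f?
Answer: 1176/391 + 42*√2/391 ≈ 3.1596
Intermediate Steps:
q = 1/(-28 + √2) (q = 1/(√(4 - 2) - 28) = 1/(√2 - 28) = 1/(-28 + √2) ≈ -0.037614)
(q*Z(R(-5, -4), 9))*(-3*(-4)) = ((-14/391 - √2/782)*(-7))*(-3*(-4)) = (98/391 + 7*√2/782)*12 = 1176/391 + 42*√2/391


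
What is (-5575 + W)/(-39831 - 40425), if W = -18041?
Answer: 123/418 ≈ 0.29426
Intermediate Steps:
(-5575 + W)/(-39831 - 40425) = (-5575 - 18041)/(-39831 - 40425) = -23616/(-80256) = -23616*(-1/80256) = 123/418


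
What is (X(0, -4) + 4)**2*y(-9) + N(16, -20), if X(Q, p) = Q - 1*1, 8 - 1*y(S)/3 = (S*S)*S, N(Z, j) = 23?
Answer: 19922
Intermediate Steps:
y(S) = 24 - 3*S**3 (y(S) = 24 - 3*S*S*S = 24 - 3*S**2*S = 24 - 3*S**3)
X(Q, p) = -1 + Q (X(Q, p) = Q - 1 = -1 + Q)
(X(0, -4) + 4)**2*y(-9) + N(16, -20) = ((-1 + 0) + 4)**2*(24 - 3*(-9)**3) + 23 = (-1 + 4)**2*(24 - 3*(-729)) + 23 = 3**2*(24 + 2187) + 23 = 9*2211 + 23 = 19899 + 23 = 19922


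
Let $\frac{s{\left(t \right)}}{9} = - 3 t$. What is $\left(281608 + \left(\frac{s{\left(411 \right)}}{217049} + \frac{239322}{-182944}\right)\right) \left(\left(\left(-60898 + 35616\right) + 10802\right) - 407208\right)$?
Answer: $- \frac{294706769272064722861}{2481738266} \approx -1.1875 \cdot 10^{11}$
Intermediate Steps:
$s{\left(t \right)} = - 27 t$ ($s{\left(t \right)} = 9 \left(- 3 t\right) = - 27 t$)
$\left(281608 + \left(\frac{s{\left(411 \right)}}{217049} + \frac{239322}{-182944}\right)\right) \left(\left(\left(-60898 + 35616\right) + 10802\right) - 407208\right) = \left(281608 + \left(\frac{\left(-27\right) 411}{217049} + \frac{239322}{-182944}\right)\right) \left(\left(\left(-60898 + 35616\right) + 10802\right) - 407208\right) = \left(281608 + \left(\left(-11097\right) \frac{1}{217049} + 239322 \left(- \frac{1}{182944}\right)\right)\right) \left(\left(-25282 + 10802\right) - 407208\right) = \left(281608 - \frac{26987365173}{19853906128}\right) \left(-14480 - 407208\right) = \left(281608 - \frac{26987365173}{19853906128}\right) \left(-421688\right) = \frac{5590991809528651}{19853906128} \left(-421688\right) = - \frac{294706769272064722861}{2481738266}$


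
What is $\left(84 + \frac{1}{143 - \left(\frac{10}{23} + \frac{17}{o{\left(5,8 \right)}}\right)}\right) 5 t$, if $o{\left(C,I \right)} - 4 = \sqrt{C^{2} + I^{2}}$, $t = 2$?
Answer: $\frac{333922761145}{397494112} + \frac{44965 \sqrt{89}}{397494112} \approx 840.07$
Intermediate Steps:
$o{\left(C,I \right)} = 4 + \sqrt{C^{2} + I^{2}}$
$\left(84 + \frac{1}{143 - \left(\frac{10}{23} + \frac{17}{o{\left(5,8 \right)}}\right)}\right) 5 t = \left(84 + \frac{1}{143 - \left(\frac{10}{23} + \frac{17}{4 + \sqrt{5^{2} + 8^{2}}}\right)}\right) 5 \cdot 2 = \left(84 + \frac{1}{143 - \left(\frac{10}{23} + \frac{17}{4 + \sqrt{25 + 64}}\right)}\right) 10 = \left(84 + \frac{1}{143 - \left(\frac{10}{23} + \frac{17}{4 + \sqrt{89}}\right)}\right) 10 = \left(84 + \frac{1}{\frac{3279}{23} - \frac{17}{4 + \sqrt{89}}}\right) 10 = 840 + \frac{10}{\frac{3279}{23} - \frac{17}{4 + \sqrt{89}}}$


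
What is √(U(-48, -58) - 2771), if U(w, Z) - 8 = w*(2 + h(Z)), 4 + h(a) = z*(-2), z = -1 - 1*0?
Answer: 3*I*√307 ≈ 52.564*I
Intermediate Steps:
z = -1 (z = -1 + 0 = -1)
h(a) = -2 (h(a) = -4 - 1*(-2) = -4 + 2 = -2)
U(w, Z) = 8 (U(w, Z) = 8 + w*(2 - 2) = 8 + w*0 = 8 + 0 = 8)
√(U(-48, -58) - 2771) = √(8 - 2771) = √(-2763) = 3*I*√307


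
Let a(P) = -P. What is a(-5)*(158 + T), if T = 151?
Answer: 1545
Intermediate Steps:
a(-5)*(158 + T) = (-1*(-5))*(158 + 151) = 5*309 = 1545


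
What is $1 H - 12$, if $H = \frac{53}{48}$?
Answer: $- \frac{523}{48} \approx -10.896$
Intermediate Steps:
$H = \frac{53}{48}$ ($H = 53 \cdot \frac{1}{48} = \frac{53}{48} \approx 1.1042$)
$1 H - 12 = 1 \cdot \frac{53}{48} - 12 = \frac{53}{48} - 12 = - \frac{523}{48}$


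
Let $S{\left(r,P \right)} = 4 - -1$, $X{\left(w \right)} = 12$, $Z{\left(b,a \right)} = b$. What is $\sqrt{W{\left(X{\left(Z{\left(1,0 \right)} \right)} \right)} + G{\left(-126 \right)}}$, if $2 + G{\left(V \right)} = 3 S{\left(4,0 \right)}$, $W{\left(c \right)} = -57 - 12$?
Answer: $2 i \sqrt{14} \approx 7.4833 i$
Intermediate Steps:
$W{\left(c \right)} = -69$ ($W{\left(c \right)} = -57 - 12 = -69$)
$S{\left(r,P \right)} = 5$ ($S{\left(r,P \right)} = 4 + 1 = 5$)
$G{\left(V \right)} = 13$ ($G{\left(V \right)} = -2 + 3 \cdot 5 = -2 + 15 = 13$)
$\sqrt{W{\left(X{\left(Z{\left(1,0 \right)} \right)} \right)} + G{\left(-126 \right)}} = \sqrt{-69 + 13} = \sqrt{-56} = 2 i \sqrt{14}$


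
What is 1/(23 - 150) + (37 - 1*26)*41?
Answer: 57276/127 ≈ 450.99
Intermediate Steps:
1/(23 - 150) + (37 - 1*26)*41 = 1/(-127) + (37 - 26)*41 = -1/127 + 11*41 = -1/127 + 451 = 57276/127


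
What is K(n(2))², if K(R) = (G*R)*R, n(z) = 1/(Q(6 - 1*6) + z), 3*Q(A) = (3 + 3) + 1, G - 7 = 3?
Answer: 8100/28561 ≈ 0.28360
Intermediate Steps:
G = 10 (G = 7 + 3 = 10)
Q(A) = 7/3 (Q(A) = ((3 + 3) + 1)/3 = (6 + 1)/3 = (⅓)*7 = 7/3)
n(z) = 1/(7/3 + z)
K(R) = 10*R² (K(R) = (10*R)*R = 10*R²)
K(n(2))² = (10*(3/(7 + 3*2))²)² = (10*(3/(7 + 6))²)² = (10*(3/13)²)² = (10*(9/169))² = (90/169)² = 8100/28561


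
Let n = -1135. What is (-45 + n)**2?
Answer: 1392400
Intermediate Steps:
(-45 + n)**2 = (-45 - 1135)**2 = (-1180)**2 = 1392400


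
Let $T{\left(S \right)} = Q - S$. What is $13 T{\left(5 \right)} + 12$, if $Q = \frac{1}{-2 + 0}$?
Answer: $- \frac{119}{2} \approx -59.5$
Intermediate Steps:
$Q = - \frac{1}{2}$ ($Q = \frac{1}{-2} = - \frac{1}{2} \approx -0.5$)
$T{\left(S \right)} = - \frac{1}{2} - S$
$13 T{\left(5 \right)} + 12 = 13 \left(- \frac{1}{2} - 5\right) + 12 = 13 \left(- \frac{11}{2}\right) + 12 = - \frac{143}{2} + 12 = - \frac{119}{2}$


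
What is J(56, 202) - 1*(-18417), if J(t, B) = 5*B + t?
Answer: 19483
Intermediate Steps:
J(t, B) = t + 5*B
J(56, 202) - 1*(-18417) = (56 + 5*202) - 1*(-18417) = (56 + 1010) + 18417 = 1066 + 18417 = 19483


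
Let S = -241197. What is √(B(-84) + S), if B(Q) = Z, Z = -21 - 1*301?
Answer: I*√241519 ≈ 491.45*I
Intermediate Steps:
Z = -322 (Z = -21 - 301 = -322)
B(Q) = -322
√(B(-84) + S) = √(-322 - 241197) = √(-241519) = I*√241519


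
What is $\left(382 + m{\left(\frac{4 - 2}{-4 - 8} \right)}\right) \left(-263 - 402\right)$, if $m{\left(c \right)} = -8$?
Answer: $-248710$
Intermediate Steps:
$\left(382 + m{\left(\frac{4 - 2}{-4 - 8} \right)}\right) \left(-263 - 402\right) = \left(382 - 8\right) \left(-263 - 402\right) = 374 \left(-665\right) = -248710$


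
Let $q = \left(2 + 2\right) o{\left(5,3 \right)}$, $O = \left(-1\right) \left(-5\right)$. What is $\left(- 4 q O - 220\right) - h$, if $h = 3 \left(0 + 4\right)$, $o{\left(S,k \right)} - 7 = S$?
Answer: $-1192$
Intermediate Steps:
$O = 5$
$o{\left(S,k \right)} = 7 + S$
$h = 12$ ($h = 3 \cdot 4 = 12$)
$q = 48$ ($q = \left(2 + 2\right) \left(7 + 5\right) = 4 \cdot 12 = 48$)
$\left(- 4 q O - 220\right) - h = \left(\left(-4\right) 48 \cdot 5 - 220\right) - 12 = \left(\left(-192\right) 5 - 220\right) - 12 = \left(-960 - 220\right) - 12 = -1180 - 12 = -1192$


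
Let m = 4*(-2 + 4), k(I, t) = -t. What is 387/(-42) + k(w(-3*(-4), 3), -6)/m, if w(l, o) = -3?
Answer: -237/28 ≈ -8.4643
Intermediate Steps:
m = 8 (m = 4*2 = 8)
387/(-42) + k(w(-3*(-4), 3), -6)/m = 387/(-42) - 1*(-6)/8 = 387*(-1/42) + 6*(1/8) = -129/14 + 3/4 = -237/28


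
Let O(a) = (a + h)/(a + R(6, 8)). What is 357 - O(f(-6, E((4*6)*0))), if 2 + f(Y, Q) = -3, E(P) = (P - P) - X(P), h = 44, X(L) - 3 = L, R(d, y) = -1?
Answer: 727/2 ≈ 363.50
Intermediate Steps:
X(L) = 3 + L
E(P) = -3 - P (E(P) = (P - P) - (3 + P) = 0 + (-3 - P) = -3 - P)
f(Y, Q) = -5 (f(Y, Q) = -2 - 3 = -5)
O(a) = (44 + a)/(-1 + a) (O(a) = (a + 44)/(a - 1) = (44 + a)/(-1 + a))
357 - O(f(-6, E((4*6)*0))) = 357 - (44 - 5)/(-1 - 5) = 357 - 39/(-6) = 357 - (-1)*39/6 = 357 - 1*(-13/2) = 357 + 13/2 = 727/2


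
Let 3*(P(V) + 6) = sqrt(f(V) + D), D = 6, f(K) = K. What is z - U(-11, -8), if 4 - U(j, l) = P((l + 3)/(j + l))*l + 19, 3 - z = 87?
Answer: -21 - 8*sqrt(2261)/57 ≈ -27.674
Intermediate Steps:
z = -84 (z = 3 - 1*87 = 3 - 87 = -84)
P(V) = -6 + sqrt(6 + V)/3 (P(V) = -6 + sqrt(V + 6)/3 = -6 + sqrt(6 + V)/3)
U(j, l) = -15 - l*(-6 + sqrt(6 + (3 + l)/(j + l))/3) (U(j, l) = 4 - ((-6 + sqrt(6 + (l + 3)/(j + l))/3)*l + 19) = 4 - ((-6 + sqrt(6 + (3 + l)/(j + l))/3)*l + 19) = 4 - (l*(-6 + sqrt(6 + (3 + l)/(j + l))/3) + 19) = 4 - (19 + l*(-6 + sqrt(6 + (3 + l)/(j + l))/3)) = 4 + (-19 - l*(-6 + sqrt(6 + (3 + l)/(j + l))/3)) = -15 - l*(-6 + sqrt(6 + (3 + l)/(j + l))/3))
z - U(-11, -8) = -84 - (-15 - 1/3*(-8)*(-18 + sqrt((3 + 6*(-11) + 7*(-8))/(-11 - 8)))) = -84 - (-15 - 1/3*(-8)*(-18 + sqrt((3 - 66 - 56)/(-19)))) = -84 - (-15 - 1/3*(-8)*(-18 + sqrt(-1/19*(-119)))) = -84 - (-15 - 1/3*(-8)*(-18 + sqrt(119/19))) = -84 - (-15 - 1/3*(-8)*(-18 + sqrt(2261)/19)) = -84 - (-15 + (-48 + 8*sqrt(2261)/57)) = -84 - (-63 + 8*sqrt(2261)/57) = -84 + (63 - 8*sqrt(2261)/57) = -21 - 8*sqrt(2261)/57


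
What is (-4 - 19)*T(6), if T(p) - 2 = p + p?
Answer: -322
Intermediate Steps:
T(p) = 2 + 2*p (T(p) = 2 + (p + p) = 2 + 2*p)
(-4 - 19)*T(6) = (-4 - 19)*(2 + 2*6) = -23*(2 + 12) = -23*14 = -322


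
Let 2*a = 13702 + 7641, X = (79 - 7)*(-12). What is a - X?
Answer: 23071/2 ≈ 11536.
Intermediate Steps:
X = -864 (X = 72*(-12) = -864)
a = 21343/2 (a = (13702 + 7641)/2 = (1/2)*21343 = 21343/2 ≈ 10672.)
a - X = 21343/2 - 1*(-864) = 21343/2 + 864 = 23071/2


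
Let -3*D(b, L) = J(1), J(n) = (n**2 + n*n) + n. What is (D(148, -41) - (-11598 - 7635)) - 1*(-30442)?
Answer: 49674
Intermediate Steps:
J(n) = n + 2*n**2 (J(n) = (n**2 + n**2) + n = 2*n**2 + n = n + 2*n**2)
D(b, L) = -1 (D(b, L) = -(1 + 2*1)/3 = -(1 + 2)/3 = -3/3 = -1/3*3 = -1)
(D(148, -41) - (-11598 - 7635)) - 1*(-30442) = (-1 - (-11598 - 7635)) - 1*(-30442) = (-1 - 1*(-19233)) + 30442 = (-1 + 19233) + 30442 = 19232 + 30442 = 49674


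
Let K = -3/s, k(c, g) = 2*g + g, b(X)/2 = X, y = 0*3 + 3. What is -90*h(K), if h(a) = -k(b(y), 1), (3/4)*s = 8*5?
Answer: 270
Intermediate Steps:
y = 3 (y = 0 + 3 = 3)
s = 160/3 (s = 4*(8*5)/3 = (4/3)*40 = 160/3 ≈ 53.333)
b(X) = 2*X
k(c, g) = 3*g
K = -9/160 (K = -3/160/3 = -3*3/160 = -9/160 ≈ -0.056250)
h(a) = -3
-90*h(K) = -90*(-3) = 270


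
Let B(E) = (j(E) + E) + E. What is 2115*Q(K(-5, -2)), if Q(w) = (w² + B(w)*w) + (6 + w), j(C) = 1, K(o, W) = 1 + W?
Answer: 14805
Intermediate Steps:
B(E) = 1 + 2*E (B(E) = (1 + E) + E = 1 + 2*E)
Q(w) = 6 + w + w² + w*(1 + 2*w) (Q(w) = (w² + (1 + 2*w)*w) + (6 + w) = (w² + w*(1 + 2*w)) + (6 + w) = 6 + w + w² + w*(1 + 2*w))
2115*Q(K(-5, -2)) = 2115*(6 + 2*(1 - 2) + 3*(1 - 2)²) = 2115*(6 + 2*(-1) + 3*(-1)²) = 2115*(6 - 2 + 3*1) = 2115*(6 - 2 + 3) = 2115*7 = 14805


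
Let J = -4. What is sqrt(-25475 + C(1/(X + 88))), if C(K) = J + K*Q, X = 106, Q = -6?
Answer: I*sqrt(239732202)/97 ≈ 159.62*I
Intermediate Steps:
C(K) = -4 - 6*K (C(K) = -4 + K*(-6) = -4 - 6*K)
sqrt(-25475 + C(1/(X + 88))) = sqrt(-25475 + (-4 - 6/(106 + 88))) = sqrt(-25475 + (-4 - 6/194)) = sqrt(-25475 + (-4 - 6*1/194)) = sqrt(-25475 + (-4 - 3/97)) = sqrt(-25475 - 391/97) = sqrt(-2471466/97) = I*sqrt(239732202)/97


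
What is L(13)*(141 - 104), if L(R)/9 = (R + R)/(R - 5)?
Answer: 4329/4 ≈ 1082.3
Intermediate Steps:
L(R) = 18*R/(-5 + R) (L(R) = 9*((R + R)/(R - 5)) = 9*((2*R)/(-5 + R)) = 9*(2*R/(-5 + R)) = 18*R/(-5 + R))
L(13)*(141 - 104) = (18*13/(-5 + 13))*(141 - 104) = (18*13/8)*37 = (18*13*(1/8))*37 = (117/4)*37 = 4329/4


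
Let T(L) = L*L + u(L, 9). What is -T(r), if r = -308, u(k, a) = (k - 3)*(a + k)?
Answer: -187853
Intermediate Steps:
u(k, a) = (-3 + k)*(a + k)
T(L) = -27 + 2*L**2 + 6*L (T(L) = L*L + (L**2 - 3*9 - 3*L + 9*L) = L**2 + (L**2 - 27 - 3*L + 9*L) = L**2 + (-27 + L**2 + 6*L) = -27 + 2*L**2 + 6*L)
-T(r) = -(-27 + 2*(-308)**2 + 6*(-308)) = -(-27 + 2*94864 - 1848) = -(-27 + 189728 - 1848) = -1*187853 = -187853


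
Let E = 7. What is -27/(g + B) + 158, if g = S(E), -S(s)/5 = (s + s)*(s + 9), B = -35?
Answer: 60839/385 ≈ 158.02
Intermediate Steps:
S(s) = -10*s*(9 + s) (S(s) = -5*(s + s)*(s + 9) = -5*2*s*(9 + s) = -10*s*(9 + s))
g = -1120 (g = -10*7*(9 + 7) = -10*7*16 = -1120)
-27/(g + B) + 158 = -27/(-1120 - 35) + 158 = -27/(-1155) + 158 = -1/1155*(-27) + 158 = 9/385 + 158 = 60839/385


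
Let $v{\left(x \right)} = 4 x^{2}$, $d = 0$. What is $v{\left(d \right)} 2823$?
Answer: $0$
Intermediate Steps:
$v{\left(d \right)} 2823 = 4 \cdot 0^{2} \cdot 2823 = 4 \cdot 0 \cdot 2823 = 0 \cdot 2823 = 0$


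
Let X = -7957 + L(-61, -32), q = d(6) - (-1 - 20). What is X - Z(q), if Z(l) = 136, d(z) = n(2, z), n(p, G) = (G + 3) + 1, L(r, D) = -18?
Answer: -8111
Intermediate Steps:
n(p, G) = 4 + G (n(p, G) = (3 + G) + 1 = 4 + G)
d(z) = 4 + z
q = 31 (q = (4 + 6) - (-1 - 20) = 10 - 1*(-21) = 10 + 21 = 31)
X = -7975 (X = -7957 - 18 = -7975)
X - Z(q) = -7975 - 1*136 = -7975 - 136 = -8111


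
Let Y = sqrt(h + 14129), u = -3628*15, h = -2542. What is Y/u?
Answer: -sqrt(11587)/54420 ≈ -0.0019780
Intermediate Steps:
u = -54420
Y = sqrt(11587) (Y = sqrt(-2542 + 14129) = sqrt(11587) ≈ 107.64)
Y/u = sqrt(11587)/(-54420) = sqrt(11587)*(-1/54420) = -sqrt(11587)/54420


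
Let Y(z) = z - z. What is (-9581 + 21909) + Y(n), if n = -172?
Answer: 12328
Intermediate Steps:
Y(z) = 0
(-9581 + 21909) + Y(n) = (-9581 + 21909) + 0 = 12328 + 0 = 12328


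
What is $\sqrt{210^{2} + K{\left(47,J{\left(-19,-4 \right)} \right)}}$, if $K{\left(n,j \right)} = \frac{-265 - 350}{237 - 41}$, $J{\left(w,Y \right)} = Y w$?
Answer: $\frac{\sqrt{8642985}}{14} \approx 209.99$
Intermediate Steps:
$K{\left(n,j \right)} = - \frac{615}{196}$
$\sqrt{210^{2} + K{\left(47,J{\left(-19,-4 \right)} \right)}} = \sqrt{210^{2} - \frac{615}{196}} = \sqrt{44100 - \frac{615}{196}} = \sqrt{\frac{8642985}{196}} = \frac{\sqrt{8642985}}{14}$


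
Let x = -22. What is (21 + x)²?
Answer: 1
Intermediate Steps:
(21 + x)² = (21 - 22)² = (-1)² = 1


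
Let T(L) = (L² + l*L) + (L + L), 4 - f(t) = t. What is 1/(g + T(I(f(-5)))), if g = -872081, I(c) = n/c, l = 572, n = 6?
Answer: -9/7845281 ≈ -1.1472e-6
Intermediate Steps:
f(t) = 4 - t
I(c) = 6/c
T(L) = L² + 574*L (T(L) = (L² + 572*L) + (L + L) = (L² + 572*L) + 2*L = L² + 574*L)
1/(g + T(I(f(-5)))) = 1/(-872081 + (6/(4 - 1*(-5)))*(574 + 6/(4 - 1*(-5)))) = 1/(-872081 + (6/(4 + 5))*(574 + 6/(4 + 5))) = 1/(-872081 + (6/9)*(574 + 6/9)) = 1/(-872081 + (6*(⅑))*(574 + 6*(⅑))) = 1/(-872081 + 2*(574 + ⅔)/3) = 1/(-872081 + (⅔)*(1724/3)) = 1/(-872081 + 3448/9) = 1/(-7845281/9) = -9/7845281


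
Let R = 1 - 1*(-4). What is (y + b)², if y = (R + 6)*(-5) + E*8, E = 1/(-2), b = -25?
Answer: 7056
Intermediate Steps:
R = 5 (R = 1 + 4 = 5)
E = -½ ≈ -0.50000
y = -59 (y = (5 + 6)*(-5) - ½*8 = 11*(-5) - 4 = -55 - 4 = -59)
(y + b)² = (-59 - 25)² = (-84)² = 7056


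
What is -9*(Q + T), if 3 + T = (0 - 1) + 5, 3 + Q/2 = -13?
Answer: 279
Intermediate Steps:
Q = -32 (Q = -6 + 2*(-13) = -6 - 26 = -32)
T = 1 (T = -3 + ((0 - 1) + 5) = -3 + (-1 + 5) = -3 + 4 = 1)
-9*(Q + T) = -9*(-32 + 1) = -9*(-31) = 279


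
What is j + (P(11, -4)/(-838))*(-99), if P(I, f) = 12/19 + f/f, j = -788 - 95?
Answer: -14056057/15922 ≈ -882.81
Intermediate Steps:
j = -883
P(I, f) = 31/19 (P(I, f) = 12*(1/19) + 1 = 12/19 + 1 = 31/19)
j + (P(11, -4)/(-838))*(-99) = -883 + ((31/19)/(-838))*(-99) = -883 + ((31/19)*(-1/838))*(-99) = -883 - 31/15922*(-99) = -883 + 3069/15922 = -14056057/15922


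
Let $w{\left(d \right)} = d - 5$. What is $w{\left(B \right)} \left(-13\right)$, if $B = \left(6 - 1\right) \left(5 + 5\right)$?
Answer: $-585$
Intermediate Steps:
$B = 50$ ($B = 5 \cdot 10 = 50$)
$w{\left(d \right)} = -5 + d$
$w{\left(B \right)} \left(-13\right) = \left(-5 + 50\right) \left(-13\right) = 45 \left(-13\right) = -585$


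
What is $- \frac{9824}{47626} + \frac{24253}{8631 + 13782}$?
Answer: $\frac{467444033}{533720769} \approx 0.87582$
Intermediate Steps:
$- \frac{9824}{47626} + \frac{24253}{8631 + 13782} = \left(-9824\right) \frac{1}{47626} + \frac{24253}{22413} = - \frac{4912}{23813} + 24253 \cdot \frac{1}{22413} = - \frac{4912}{23813} + \frac{24253}{22413} = \frac{467444033}{533720769}$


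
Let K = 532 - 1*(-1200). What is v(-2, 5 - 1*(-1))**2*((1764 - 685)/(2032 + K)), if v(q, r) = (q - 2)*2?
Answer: 17264/941 ≈ 18.346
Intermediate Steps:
v(q, r) = -4 + 2*q (v(q, r) = (-2 + q)*2 = -4 + 2*q)
K = 1732 (K = 532 + 1200 = 1732)
v(-2, 5 - 1*(-1))**2*((1764 - 685)/(2032 + K)) = (-4 + 2*(-2))**2*((1764 - 685)/(2032 + 1732)) = (-4 - 4)**2*(1079/3764) = (-8)**2*(1079*(1/3764)) = 64*(1079/3764) = 17264/941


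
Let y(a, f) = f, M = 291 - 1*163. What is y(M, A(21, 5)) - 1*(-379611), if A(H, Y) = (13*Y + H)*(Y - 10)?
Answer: 379181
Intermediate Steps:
M = 128 (M = 291 - 163 = 128)
A(H, Y) = (-10 + Y)*(H + 13*Y) (A(H, Y) = (H + 13*Y)*(-10 + Y) = (-10 + Y)*(H + 13*Y))
y(M, A(21, 5)) - 1*(-379611) = (-130*5 - 10*21 + 13*5² + 21*5) - 1*(-379611) = (-650 - 210 + 13*25 + 105) + 379611 = (-650 - 210 + 325 + 105) + 379611 = -430 + 379611 = 379181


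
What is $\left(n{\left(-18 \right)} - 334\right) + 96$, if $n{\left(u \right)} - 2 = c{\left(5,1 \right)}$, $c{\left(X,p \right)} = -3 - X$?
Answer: $-244$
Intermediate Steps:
$n{\left(u \right)} = -6$ ($n{\left(u \right)} = 2 - 8 = -6$)
$\left(n{\left(-18 \right)} - 334\right) + 96 = \left(-6 - 334\right) + 96 = -340 + 96 = -244$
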